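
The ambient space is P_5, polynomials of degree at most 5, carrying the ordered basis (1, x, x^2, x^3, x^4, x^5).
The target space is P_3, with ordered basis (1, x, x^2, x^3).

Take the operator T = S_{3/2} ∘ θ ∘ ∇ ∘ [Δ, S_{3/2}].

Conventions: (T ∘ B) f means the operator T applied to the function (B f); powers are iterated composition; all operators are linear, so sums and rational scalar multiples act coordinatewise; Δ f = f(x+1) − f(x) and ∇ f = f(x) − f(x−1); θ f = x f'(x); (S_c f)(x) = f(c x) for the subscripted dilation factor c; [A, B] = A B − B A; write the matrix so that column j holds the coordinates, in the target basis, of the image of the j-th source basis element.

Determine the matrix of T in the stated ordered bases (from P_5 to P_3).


image of 1: 0
image of x: 0
image of x^2: 0
image of x^3: (81/8)x
image of x^4: (729/8)x^2 + (81/4)x
image of x^5: (32805/64)x^3 + (3645/16)x^2 + (1485/32)x
each image's coordinates form column j of the matrix

the matrix is [[0, 0, 0, 0, 0, 0]; [0, 0, 0, 81/8, 81/4, 1485/32]; [0, 0, 0, 0, 729/8, 3645/16]; [0, 0, 0, 0, 0, 32805/64]] (rows listed top to bottom)


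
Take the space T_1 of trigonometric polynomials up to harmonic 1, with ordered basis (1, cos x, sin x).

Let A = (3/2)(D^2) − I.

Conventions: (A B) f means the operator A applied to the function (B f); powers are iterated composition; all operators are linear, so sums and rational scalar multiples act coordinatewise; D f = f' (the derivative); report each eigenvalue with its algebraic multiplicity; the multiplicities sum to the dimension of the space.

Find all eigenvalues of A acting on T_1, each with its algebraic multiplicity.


λ = -5/2 (multiplicity 2), λ = -1 (multiplicity 1)

image of 1: -1
image of cos x: -(5/2)cos x
image of sin x: -(5/2)sin x
the matrix is diagonal; its diagonal is (-1, -5/2, -5/2)
for a triangular matrix the eigenvalues are the diagonal entries, with algebraic multiplicity their repetition count


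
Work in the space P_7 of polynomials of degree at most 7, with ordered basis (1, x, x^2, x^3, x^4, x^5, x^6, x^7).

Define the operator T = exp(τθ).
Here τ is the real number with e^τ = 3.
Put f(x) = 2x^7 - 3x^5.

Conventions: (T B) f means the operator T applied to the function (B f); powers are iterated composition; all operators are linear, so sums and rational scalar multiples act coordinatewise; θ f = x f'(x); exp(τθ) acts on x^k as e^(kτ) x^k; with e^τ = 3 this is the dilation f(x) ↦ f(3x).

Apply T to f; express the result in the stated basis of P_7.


exp(τθ) x^k = e^(kτ) x^k; with e^τ = 3 this sends x^k to 3^k x^k
x^5 ↦ 243 x^5
x^7 ↦ 2187 x^7
applying this coordinatewise to f: exp(τθ) f = 4374x^7 - 729x^5

the image equals g(x) = 4374x^7 - 729x^5


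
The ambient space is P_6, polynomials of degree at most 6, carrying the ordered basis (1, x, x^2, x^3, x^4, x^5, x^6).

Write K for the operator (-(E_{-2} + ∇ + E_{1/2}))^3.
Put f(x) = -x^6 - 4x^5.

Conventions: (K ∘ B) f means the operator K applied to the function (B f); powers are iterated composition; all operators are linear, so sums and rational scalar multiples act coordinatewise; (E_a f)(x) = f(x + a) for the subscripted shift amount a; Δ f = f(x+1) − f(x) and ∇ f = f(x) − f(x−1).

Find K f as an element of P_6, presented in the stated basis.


E_{-2} f = -x^6 + 8x^5 - 20x^4 + 80x^2 - 128x + 64
∇ f = -6x^5 - 5x^4 + 20x^3 - 25x^2 + 14x - 3
E_{1/2} f = -x^6 - 7x^5 - (55/4)x^4 - (25/2)x^3 - (95/16)x^2 - (23/16)x - 9/64
(E_{-2} + ∇ + E_{1/2}) f = -2x^6 - 5x^5 - (155/4)x^4 + (15/2)x^3 + (785/16)x^2 - (1847/16)x + 3895/64
(-(E_{-2} + ∇ + E_{1/2})) f = 2x^6 + 5x^5 + (155/4)x^4 - (15/2)x^3 - (785/16)x^2 + (1847/16)x - 3895/64
E_{-2} (-(E_{-2} + ∇ + E_{1/2})) f = 2x^6 - 19x^5 + (435/4)x^4 - (875/2)x^3 + (16095/16)x^2 - (16037/16)x + 10241/64
∇ (-(E_{-2} + ∇ + E_{1/2})) f = 12x^5 - 5x^4 + 145x^3 - 235x^2 + (531/8)x + 485/4
E_{1/2} (-(E_{-2} + ∇ + E_{1/2})) f = 2x^6 + 11x^5 + (235/4)x^4 + (175/2)x^3 + (95/16)x^2 + (1313/16)x - 879/64
(E_{-2} + ∇ + E_{1/2}) (-(E_{-2} + ∇ + E_{1/2})) f = 4x^6 + 4x^5 + (325/2)x^4 - 205x^3 + (6215/8)x^2 - (6831/8)x + 8561/32
(-(E_{-2} + ∇ + E_{1/2})) (-(E_{-2} + ∇ + E_{1/2})) f = -4x^6 - 4x^5 - (325/2)x^4 + 205x^3 - (6215/8)x^2 + (6831/8)x - 8561/32
E_{-2} (-(E_{-2} + ∇ + E_{1/2})) (-(E_{-2} + ∇ + E_{1/2})) f = -4x^6 + 44x^5 - (725/2)x^4 + 1985x^3 - (52375/8)x^2 + (96555/8)x - 302425/32
∇ (-(E_{-2} + ∇ + E_{1/2})) (-(E_{-2} + ∇ + E_{1/2})) f = -24x^5 + 40x^4 - 690x^3 + 1610x^2 - (11291/4)x + 7993/4
E_{1/2} (-(E_{-2} + ∇ + E_{1/2})) (-(E_{-2} + ∇ + E_{1/2})) f = -4x^6 - 16x^5 - (375/2)x^4 - 140x^3 - (5775/8)x^2 + (295/2)x - 625/32
(E_{-2} + ∇ + E_{1/2}) (-(E_{-2} + ∇ + E_{1/2})) (-(E_{-2} + ∇ + E_{1/2})) f = -8x^6 + 4x^5 - 510x^4 + 1155x^3 - (22635/4)x^2 + (75153/8)x - 119553/16
(-(E_{-2} + ∇ + E_{1/2})) (-(E_{-2} + ∇ + E_{1/2})) (-(E_{-2} + ∇ + E_{1/2})) f = 8x^6 - 4x^5 + 510x^4 - 1155x^3 + (22635/4)x^2 - (75153/8)x + 119553/16

the result is g(x) = 8x^6 - 4x^5 + 510x^4 - 1155x^3 + (22635/4)x^2 - (75153/8)x + 119553/16


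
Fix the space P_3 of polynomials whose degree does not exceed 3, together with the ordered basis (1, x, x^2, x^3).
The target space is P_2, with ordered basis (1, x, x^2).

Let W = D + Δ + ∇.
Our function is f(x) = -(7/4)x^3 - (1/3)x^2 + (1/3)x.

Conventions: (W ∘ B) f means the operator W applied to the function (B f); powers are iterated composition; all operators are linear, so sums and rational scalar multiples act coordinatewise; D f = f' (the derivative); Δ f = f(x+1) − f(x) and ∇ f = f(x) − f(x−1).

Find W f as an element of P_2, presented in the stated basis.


the result is g(x) = -(63/4)x^2 - 2x - 5/2

D f = -(21/4)x^2 - (2/3)x + 1/3
Δ f = -(21/4)x^2 - (71/12)x - 7/4
∇ f = -(21/4)x^2 + (55/12)x - 13/12
(D + Δ + ∇) f = -(63/4)x^2 - 2x - 5/2


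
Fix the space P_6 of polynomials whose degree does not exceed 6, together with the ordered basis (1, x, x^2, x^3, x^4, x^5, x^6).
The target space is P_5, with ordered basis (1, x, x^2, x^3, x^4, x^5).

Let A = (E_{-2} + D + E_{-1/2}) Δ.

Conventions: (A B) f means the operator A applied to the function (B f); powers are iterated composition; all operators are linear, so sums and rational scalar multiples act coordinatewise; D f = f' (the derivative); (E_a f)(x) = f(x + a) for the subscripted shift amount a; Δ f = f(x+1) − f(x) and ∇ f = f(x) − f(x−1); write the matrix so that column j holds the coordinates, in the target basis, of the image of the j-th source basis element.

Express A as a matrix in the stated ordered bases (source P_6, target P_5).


image of 1: 0
image of x: 2
image of x^2: 4x - 1
image of x^3: 6x^2 - 3x + 41/4
image of x^4: 8x^3 - 6x^2 + 41x - 11
image of x^5: 10x^4 - 10x^3 + (205/2)x^2 - 55x + 577/16
image of x^6: 12x^5 - 15x^4 + 205x^3 - 165x^2 + (1731/8)x - 57
each image's coordinates form column j of the matrix

the matrix is [[0, 2, -1, 41/4, -11, 577/16, -57]; [0, 0, 4, -3, 41, -55, 1731/8]; [0, 0, 0, 6, -6, 205/2, -165]; [0, 0, 0, 0, 8, -10, 205]; [0, 0, 0, 0, 0, 10, -15]; [0, 0, 0, 0, 0, 0, 12]] (rows listed top to bottom)


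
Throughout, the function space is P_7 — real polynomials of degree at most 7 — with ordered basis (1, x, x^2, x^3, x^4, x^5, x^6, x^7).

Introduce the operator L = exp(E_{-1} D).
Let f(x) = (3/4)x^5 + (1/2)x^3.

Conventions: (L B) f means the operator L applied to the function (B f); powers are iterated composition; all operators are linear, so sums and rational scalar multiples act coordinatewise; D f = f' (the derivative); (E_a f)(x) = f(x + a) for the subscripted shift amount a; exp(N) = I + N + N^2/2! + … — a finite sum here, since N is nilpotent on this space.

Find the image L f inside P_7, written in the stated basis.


g(x) = (3/4)x^5 + (15/4)x^4 - 7x^3 - (27/2)x^2 + (129/4)x - 4

order-1 term: (15/4)x^4 - 15x^3 + 24x^2 - 18x + 21/4
order-2 term: (15/2)x^3 - 45x^2 + (183/2)x - 63
order-3 term: (15/2)x^2 - 45x + 68
order-4 term: (15/4)x - 15
order-5 term: 3/4
the series for exp(E_{-1} D) f terminates at order 5
exp(E_{-1} D) f = (3/4)x^5 + (15/4)x^4 - 7x^3 - (27/2)x^2 + (129/4)x - 4


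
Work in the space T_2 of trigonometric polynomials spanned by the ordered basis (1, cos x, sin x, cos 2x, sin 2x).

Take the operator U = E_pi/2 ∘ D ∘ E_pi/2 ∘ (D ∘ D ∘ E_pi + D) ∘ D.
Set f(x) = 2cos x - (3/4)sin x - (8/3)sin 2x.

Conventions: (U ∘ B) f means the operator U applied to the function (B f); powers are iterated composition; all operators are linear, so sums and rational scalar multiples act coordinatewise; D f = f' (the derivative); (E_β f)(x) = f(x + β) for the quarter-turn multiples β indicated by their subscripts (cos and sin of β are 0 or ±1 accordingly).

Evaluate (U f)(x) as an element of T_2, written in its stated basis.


D f = -(3/4)cos x - 2sin x - (16/3)cos 2x
E_pi D f = (3/4)cos x + 2sin x - (16/3)cos 2x
D E_pi D f = 2cos x - (3/4)sin x + (32/3)sin 2x
D D E_pi D f = -(3/4)cos x - 2sin x + (64/3)cos 2x
D D f = -2cos x + (3/4)sin x + (32/3)sin 2x
(D ∘ D ∘ E_pi + D) D f = -(11/4)cos x - (5/4)sin x + (64/3)cos 2x + (32/3)sin 2x
E_pi/2 (D ∘ D ∘ E_pi + D) D f = -(5/4)cos x + (11/4)sin x - (64/3)cos 2x - (32/3)sin 2x
D E_pi/2 (D ∘ D ∘ E_pi + D) D f = (11/4)cos x + (5/4)sin x - (64/3)cos 2x + (128/3)sin 2x
E_pi/2 D E_pi/2 (D ∘ D ∘ E_pi + D) D f = (5/4)cos x - (11/4)sin x + (64/3)cos 2x - (128/3)sin 2x

the image equals g(x) = (5/4)cos x - (11/4)sin x + (64/3)cos 2x - (128/3)sin 2x


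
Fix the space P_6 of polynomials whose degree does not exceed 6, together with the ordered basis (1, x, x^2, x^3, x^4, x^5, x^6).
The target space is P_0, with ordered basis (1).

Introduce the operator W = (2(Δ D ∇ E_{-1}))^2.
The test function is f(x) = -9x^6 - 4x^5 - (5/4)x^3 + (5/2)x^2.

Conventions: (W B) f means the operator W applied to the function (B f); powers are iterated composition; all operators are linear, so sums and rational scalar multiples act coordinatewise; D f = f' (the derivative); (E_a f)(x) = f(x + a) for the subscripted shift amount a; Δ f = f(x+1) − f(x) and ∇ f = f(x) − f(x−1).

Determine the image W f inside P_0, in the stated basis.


the image equals g(x) = -25920

E_{-1} f = -9x^6 + 50x^5 - 115x^4 + (555/4)x^3 - (355/4)x^2 + (101/4)x - 5/4
∇ E_{-1} f = -54x^5 + 385x^4 - 1140x^3 + (6965/4)x^2 - (5431/4)x + 1707/4
D (∇ E_{-1}) f = -270x^4 + 1540x^3 - 3420x^2 + (6965/2)x - 5431/4
Δ D (∇ E_{-1}) f = -1080x^3 + 3000x^2 - 3300x + 2665/2
(2(Δ D ∇ E_{-1})) f = -2160x^3 + 6000x^2 - 6600x + 2665
E_{-1} (2(Δ D ∇ E_{-1})) f = -2160x^3 + 12480x^2 - 25080x + 17425
∇ E_{-1} (2(Δ D ∇ E_{-1})) f = -6480x^2 + 31440x - 39720
D (∇ E_{-1}) (2(Δ D ∇ E_{-1})) f = -12960x + 31440
Δ D (∇ E_{-1}) (2(Δ D ∇ E_{-1})) f = -12960
(2(Δ D ∇ E_{-1})) (2(Δ D ∇ E_{-1})) f = -25920


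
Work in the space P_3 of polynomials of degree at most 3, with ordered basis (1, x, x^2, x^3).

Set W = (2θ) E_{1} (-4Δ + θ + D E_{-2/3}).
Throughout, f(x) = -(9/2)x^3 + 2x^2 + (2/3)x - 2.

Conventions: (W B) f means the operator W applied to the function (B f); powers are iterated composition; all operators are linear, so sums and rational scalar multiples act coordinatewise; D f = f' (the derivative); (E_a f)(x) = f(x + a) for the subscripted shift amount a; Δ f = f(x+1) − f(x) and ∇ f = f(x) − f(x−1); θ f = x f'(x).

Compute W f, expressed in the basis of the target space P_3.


g(x) = -81x^3 + 16x^2 + (655/3)x

Δ f = -(27/2)x^2 - (19/2)x - 11/6
(-4Δ) f = 54x^2 + 38x + 22/3
θ f = -(27/2)x^3 + 4x^2 + (2/3)x
E_{-2/3} f = -(9/2)x^3 + 11x^2 - 8x - 2/9
D E_{-2/3} f = -(27/2)x^2 + 22x - 8
(-4Δ + θ + D E_{-2/3}) f = -(27/2)x^3 + (89/2)x^2 + (182/3)x - 2/3
E_{1} (-4Δ + θ + D E_{-2/3}) f = -(27/2)x^3 + 4x^2 + (655/6)x + 91
θ E_{1} (-4Δ + θ + D E_{-2/3}) f = -(81/2)x^3 + 8x^2 + (655/6)x
(2θ) E_{1} (-4Δ + θ + D E_{-2/3}) f = -81x^3 + 16x^2 + (655/3)x


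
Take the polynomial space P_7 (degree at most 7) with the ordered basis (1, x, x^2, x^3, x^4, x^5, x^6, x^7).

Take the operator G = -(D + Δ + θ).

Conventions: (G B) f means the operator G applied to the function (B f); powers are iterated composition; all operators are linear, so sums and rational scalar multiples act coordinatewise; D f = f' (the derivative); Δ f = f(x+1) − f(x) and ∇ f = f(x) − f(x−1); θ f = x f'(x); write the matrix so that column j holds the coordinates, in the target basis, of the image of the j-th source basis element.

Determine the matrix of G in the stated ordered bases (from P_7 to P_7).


image of 1: 0
image of x: -x - 2
image of x^2: -2x^2 - 4x - 1
image of x^3: -3x^3 - 6x^2 - 3x - 1
image of x^4: -4x^4 - 8x^3 - 6x^2 - 4x - 1
image of x^5: -5x^5 - 10x^4 - 10x^3 - 10x^2 - 5x - 1
image of x^6: -6x^6 - 12x^5 - 15x^4 - 20x^3 - 15x^2 - 6x - 1
image of x^7: -7x^7 - 14x^6 - 21x^5 - 35x^4 - 35x^3 - 21x^2 - 7x - 1
each image's coordinates form column j of the matrix

the matrix is [[0, -2, -1, -1, -1, -1, -1, -1]; [0, -1, -4, -3, -4, -5, -6, -7]; [0, 0, -2, -6, -6, -10, -15, -21]; [0, 0, 0, -3, -8, -10, -20, -35]; [0, 0, 0, 0, -4, -10, -15, -35]; [0, 0, 0, 0, 0, -5, -12, -21]; [0, 0, 0, 0, 0, 0, -6, -14]; [0, 0, 0, 0, 0, 0, 0, -7]] (rows listed top to bottom)


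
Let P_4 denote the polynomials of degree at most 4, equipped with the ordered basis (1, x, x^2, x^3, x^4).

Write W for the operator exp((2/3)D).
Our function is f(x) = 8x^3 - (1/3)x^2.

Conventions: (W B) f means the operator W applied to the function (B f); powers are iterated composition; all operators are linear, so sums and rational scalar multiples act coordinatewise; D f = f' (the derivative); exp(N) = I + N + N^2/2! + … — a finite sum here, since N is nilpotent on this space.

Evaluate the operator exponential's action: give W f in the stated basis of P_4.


the result is g(x) = 8x^3 + (47/3)x^2 + (92/9)x + 20/9

order-1 term: 16x^2 - (4/9)x
order-2 term: (32/3)x - 4/27
order-3 term: 64/27
the series for exp((2/3)D) f terminates at order 3
exp((2/3)D) f = 8x^3 + (47/3)x^2 + (92/9)x + 20/9


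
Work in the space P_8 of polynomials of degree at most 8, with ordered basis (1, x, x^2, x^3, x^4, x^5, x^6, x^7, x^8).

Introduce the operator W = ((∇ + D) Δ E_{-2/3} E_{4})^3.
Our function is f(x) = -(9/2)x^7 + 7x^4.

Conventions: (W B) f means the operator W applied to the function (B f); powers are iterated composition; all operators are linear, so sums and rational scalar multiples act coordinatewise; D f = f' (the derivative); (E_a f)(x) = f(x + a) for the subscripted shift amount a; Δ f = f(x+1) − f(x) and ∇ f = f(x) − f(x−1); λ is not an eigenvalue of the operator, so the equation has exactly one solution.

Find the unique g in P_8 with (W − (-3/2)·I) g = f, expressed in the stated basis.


the image equals g(x) = -3x^7 + (14/3)x^4 + 80640x + 866880

write g with unknown coordinates in the stated basis and equate coefficients in (W − (-3/2)·I) g = f
solving from the highest basis element down gives g = -3x^7 + (14/3)x^4 + 80640x + 866880
check: W g = -120960x - 1300320
so W g − (-3/2)·g = -(9/2)x^7 + 7x^4 = f ✓


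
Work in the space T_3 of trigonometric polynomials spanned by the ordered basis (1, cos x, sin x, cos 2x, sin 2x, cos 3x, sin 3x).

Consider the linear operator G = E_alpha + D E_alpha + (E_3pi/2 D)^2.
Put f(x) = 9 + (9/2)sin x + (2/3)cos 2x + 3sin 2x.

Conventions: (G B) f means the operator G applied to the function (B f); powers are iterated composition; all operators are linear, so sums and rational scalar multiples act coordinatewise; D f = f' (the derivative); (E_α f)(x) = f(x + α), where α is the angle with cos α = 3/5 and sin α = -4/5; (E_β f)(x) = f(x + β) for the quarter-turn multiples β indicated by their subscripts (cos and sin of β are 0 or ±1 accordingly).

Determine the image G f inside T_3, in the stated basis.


E_alpha f = 9 - (18/5)cos x + (27/10)sin x - (46/15)cos 2x - (1/5)sin 2x
E_alpha f = 9 - (18/5)cos x + (27/10)sin x - (46/15)cos 2x - (1/5)sin 2x
D E_alpha f = (27/10)cos x + (18/5)sin x - (2/5)cos 2x + (92/15)sin 2x
D f = (9/2)cos x + 6cos 2x - (4/3)sin 2x
E_3pi/2 D f = (9/2)sin x - 6cos 2x + (4/3)sin 2x
D (E_3pi/2 D) f = (9/2)cos x + (8/3)cos 2x + 12sin 2x
E_3pi/2 D (E_3pi/2 D) f = (9/2)sin x - (8/3)cos 2x - 12sin 2x
(E_alpha + D E_alpha + (E_3pi/2 D)^2) f = 9 - (9/10)cos x + (54/5)sin x - (92/15)cos 2x - (91/15)sin 2x

the image equals g(x) = 9 - (9/10)cos x + (54/5)sin x - (92/15)cos 2x - (91/15)sin 2x


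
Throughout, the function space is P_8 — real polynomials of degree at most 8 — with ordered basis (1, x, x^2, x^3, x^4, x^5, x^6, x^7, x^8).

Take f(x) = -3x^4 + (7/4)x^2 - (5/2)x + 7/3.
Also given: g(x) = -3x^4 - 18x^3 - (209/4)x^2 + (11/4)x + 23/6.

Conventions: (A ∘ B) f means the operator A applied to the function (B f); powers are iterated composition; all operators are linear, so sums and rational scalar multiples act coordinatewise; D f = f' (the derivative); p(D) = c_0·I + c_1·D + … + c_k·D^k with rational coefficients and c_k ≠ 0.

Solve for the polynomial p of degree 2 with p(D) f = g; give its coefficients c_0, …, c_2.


p(D) = I + (3/2)·D + (3/2)·D^2, i.e. c_0 = 1, c_1 = 3/2, c_2 = 3/2

D^0 f = -3x^4 + (7/4)x^2 - (5/2)x + 7/3
D^1 f = -12x^3 + (7/2)x - 5/2
D^2 f = -36x^2 + 7/2
matching coefficients of g against c_0 f + c_1 Df + … from the top degree down determines the c_i
solution: c_0 = 1, c_1 = 3/2, c_2 = 3/2


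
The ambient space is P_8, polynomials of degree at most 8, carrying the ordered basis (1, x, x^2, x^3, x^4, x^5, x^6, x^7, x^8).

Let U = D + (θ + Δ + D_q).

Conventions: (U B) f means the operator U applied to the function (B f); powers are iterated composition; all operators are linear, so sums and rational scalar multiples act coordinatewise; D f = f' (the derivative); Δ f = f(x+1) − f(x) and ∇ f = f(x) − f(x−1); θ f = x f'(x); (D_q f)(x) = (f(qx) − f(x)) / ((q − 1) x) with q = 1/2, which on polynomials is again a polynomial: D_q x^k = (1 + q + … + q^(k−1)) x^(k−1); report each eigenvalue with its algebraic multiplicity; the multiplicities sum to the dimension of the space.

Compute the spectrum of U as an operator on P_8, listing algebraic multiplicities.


λ = 0 (multiplicity 1), λ = 1 (multiplicity 1), λ = 2 (multiplicity 1), λ = 3 (multiplicity 1), λ = 4 (multiplicity 1), λ = 5 (multiplicity 1), λ = 6 (multiplicity 1), λ = 7 (multiplicity 1), λ = 8 (multiplicity 1)

image of 1: 0
image of x: x + 3
image of x^2: 2x^2 + (11/2)x + 1
image of x^3: 3x^3 + (31/4)x^2 + 3x + 1
image of x^4: 4x^4 + (79/8)x^3 + 6x^2 + 4x + 1
image of x^5: 5x^5 + (191/16)x^4 + 10x^3 + 10x^2 + 5x + 1
image of x^6: 6x^6 + (447/32)x^5 + 15x^4 + 20x^3 + 15x^2 + 6x + 1
image of x^7: 7x^7 + (1023/64)x^6 + 21x^5 + 35x^4 + 35x^3 + 21x^2 + 7x + 1
image of x^8: 8x^8 + (2303/128)x^7 + 28x^6 + 56x^5 + 70x^4 + 56x^3 + 28x^2 + 8x + 1
the matrix is upper triangular; its diagonal is (0, 1, 2, 3, 4, 5, 6, 7, 8)
for a triangular matrix the eigenvalues are the diagonal entries, with algebraic multiplicity their repetition count


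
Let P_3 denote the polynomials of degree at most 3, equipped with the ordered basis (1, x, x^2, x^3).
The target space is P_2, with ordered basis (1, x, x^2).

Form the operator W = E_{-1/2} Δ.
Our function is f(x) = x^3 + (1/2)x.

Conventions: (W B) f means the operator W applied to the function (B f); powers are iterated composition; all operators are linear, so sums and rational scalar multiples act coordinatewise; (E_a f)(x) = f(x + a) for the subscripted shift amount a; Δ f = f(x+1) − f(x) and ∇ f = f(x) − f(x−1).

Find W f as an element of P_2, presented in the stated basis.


g(x) = 3x^2 + 3/4

Δ f = 3x^2 + 3x + 3/2
E_{-1/2} Δ f = 3x^2 + 3/4


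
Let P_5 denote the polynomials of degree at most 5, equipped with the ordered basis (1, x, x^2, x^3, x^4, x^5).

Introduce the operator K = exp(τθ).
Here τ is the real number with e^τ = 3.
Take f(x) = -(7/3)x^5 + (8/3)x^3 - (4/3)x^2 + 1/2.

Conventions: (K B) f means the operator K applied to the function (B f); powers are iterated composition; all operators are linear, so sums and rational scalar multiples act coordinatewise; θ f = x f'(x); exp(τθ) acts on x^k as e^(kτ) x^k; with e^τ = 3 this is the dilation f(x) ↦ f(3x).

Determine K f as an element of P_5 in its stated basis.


the image equals g(x) = -567x^5 + 72x^3 - 12x^2 + 1/2

exp(τθ) x^k = e^(kτ) x^k; with e^τ = 3 this sends x^k to 3^k x^k
x^2 ↦ 9 x^2
x^3 ↦ 27 x^3
x^5 ↦ 243 x^5
applying this coordinatewise to f: exp(τθ) f = -567x^5 + 72x^3 - 12x^2 + 1/2


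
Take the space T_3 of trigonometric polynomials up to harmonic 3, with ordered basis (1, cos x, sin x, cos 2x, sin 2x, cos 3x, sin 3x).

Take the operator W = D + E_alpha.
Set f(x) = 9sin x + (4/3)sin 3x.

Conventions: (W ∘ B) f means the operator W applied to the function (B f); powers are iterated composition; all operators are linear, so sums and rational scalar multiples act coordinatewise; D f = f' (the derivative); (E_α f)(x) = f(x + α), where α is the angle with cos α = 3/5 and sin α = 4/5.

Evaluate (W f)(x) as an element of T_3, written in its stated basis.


the image equals g(x) = (81/5)cos x + (27/5)sin x + (1676/375)cos 3x - (156/125)sin 3x

D f = 9cos x + 4cos 3x
E_alpha f = (36/5)cos x + (27/5)sin x + (176/375)cos 3x - (156/125)sin 3x
(D + E_alpha) f = (81/5)cos x + (27/5)sin x + (1676/375)cos 3x - (156/125)sin 3x


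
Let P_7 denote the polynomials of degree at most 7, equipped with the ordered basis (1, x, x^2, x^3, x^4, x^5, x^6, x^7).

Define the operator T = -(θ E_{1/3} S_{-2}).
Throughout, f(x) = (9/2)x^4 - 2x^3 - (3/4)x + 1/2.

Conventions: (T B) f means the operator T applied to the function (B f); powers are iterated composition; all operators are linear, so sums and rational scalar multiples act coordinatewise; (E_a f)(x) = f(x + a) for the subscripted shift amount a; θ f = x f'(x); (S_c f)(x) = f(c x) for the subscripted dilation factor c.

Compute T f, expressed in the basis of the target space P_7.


the image equals g(x) = -288x^4 - 336x^3 - 128x^2 - (35/2)x

S_{-2} f = 72x^4 + 16x^3 + (3/2)x + 1/2
E_{1/3} S_{-2} f = 72x^4 + 112x^3 + 64x^2 + (35/2)x + 67/27
θ E_{1/3} S_{-2} f = 288x^4 + 336x^3 + 128x^2 + (35/2)x
(-(θ E_{1/3} S_{-2})) f = -288x^4 - 336x^3 - 128x^2 - (35/2)x


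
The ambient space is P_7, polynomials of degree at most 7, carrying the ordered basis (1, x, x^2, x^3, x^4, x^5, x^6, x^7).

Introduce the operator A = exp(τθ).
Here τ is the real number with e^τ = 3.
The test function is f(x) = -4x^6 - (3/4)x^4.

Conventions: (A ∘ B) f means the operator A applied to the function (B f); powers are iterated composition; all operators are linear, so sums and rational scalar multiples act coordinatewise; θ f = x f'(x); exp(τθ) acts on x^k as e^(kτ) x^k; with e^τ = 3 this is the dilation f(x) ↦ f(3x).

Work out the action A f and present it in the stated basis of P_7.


exp(τθ) x^k = e^(kτ) x^k; with e^τ = 3 this sends x^k to 3^k x^k
x^4 ↦ 81 x^4
x^6 ↦ 729 x^6
applying this coordinatewise to f: exp(τθ) f = -2916x^6 - (243/4)x^4

the image equals g(x) = -2916x^6 - (243/4)x^4


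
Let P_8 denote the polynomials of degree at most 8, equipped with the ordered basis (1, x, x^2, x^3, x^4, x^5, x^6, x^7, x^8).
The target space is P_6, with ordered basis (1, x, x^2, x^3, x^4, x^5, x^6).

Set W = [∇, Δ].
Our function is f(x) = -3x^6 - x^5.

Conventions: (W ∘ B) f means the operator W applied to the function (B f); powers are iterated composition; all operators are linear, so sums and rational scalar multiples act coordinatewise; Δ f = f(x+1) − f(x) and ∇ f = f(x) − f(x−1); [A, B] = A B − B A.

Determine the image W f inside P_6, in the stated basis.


Δ f = -18x^5 - 50x^4 - 70x^3 - 55x^2 - 23x - 4
∇ Δ f = -90x^4 - 20x^3 - 90x^2 - 10x - 6
∇ f = -18x^5 + 40x^4 - 50x^3 + 35x^2 - 13x + 2
Δ ∇ f = -90x^4 - 20x^3 - 90x^2 - 10x - 6
[∇, Δ] f = 0

the result is g(x) = 0


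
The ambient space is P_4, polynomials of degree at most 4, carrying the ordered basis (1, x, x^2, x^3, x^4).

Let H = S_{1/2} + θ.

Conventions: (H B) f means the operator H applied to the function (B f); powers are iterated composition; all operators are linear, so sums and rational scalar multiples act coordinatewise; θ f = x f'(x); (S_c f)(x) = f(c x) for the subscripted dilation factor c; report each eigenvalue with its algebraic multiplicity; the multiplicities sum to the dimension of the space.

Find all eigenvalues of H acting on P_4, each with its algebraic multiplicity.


image of 1: 1
image of x: (3/2)x
image of x^2: (9/4)x^2
image of x^3: (25/8)x^3
image of x^4: (65/16)x^4
the matrix is upper triangular; its diagonal is (1, 3/2, 9/4, 25/8, 65/16)
for a triangular matrix the eigenvalues are the diagonal entries, with algebraic multiplicity their repetition count

λ = 1 (multiplicity 1), λ = 3/2 (multiplicity 1), λ = 9/4 (multiplicity 1), λ = 25/8 (multiplicity 1), λ = 65/16 (multiplicity 1)


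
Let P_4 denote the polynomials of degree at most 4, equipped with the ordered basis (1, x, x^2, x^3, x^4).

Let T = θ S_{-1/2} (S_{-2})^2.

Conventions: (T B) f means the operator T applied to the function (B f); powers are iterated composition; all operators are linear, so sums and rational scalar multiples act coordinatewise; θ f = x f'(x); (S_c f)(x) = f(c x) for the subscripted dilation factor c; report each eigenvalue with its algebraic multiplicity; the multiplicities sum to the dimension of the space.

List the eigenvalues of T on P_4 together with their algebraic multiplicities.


λ = -24 (multiplicity 1), λ = -2 (multiplicity 1), λ = 0 (multiplicity 1), λ = 8 (multiplicity 1), λ = 64 (multiplicity 1)

image of 1: 0
image of x: -2x
image of x^2: 8x^2
image of x^3: -24x^3
image of x^4: 64x^4
the matrix is upper triangular; its diagonal is (0, -2, 8, -24, 64)
for a triangular matrix the eigenvalues are the diagonal entries, with algebraic multiplicity their repetition count


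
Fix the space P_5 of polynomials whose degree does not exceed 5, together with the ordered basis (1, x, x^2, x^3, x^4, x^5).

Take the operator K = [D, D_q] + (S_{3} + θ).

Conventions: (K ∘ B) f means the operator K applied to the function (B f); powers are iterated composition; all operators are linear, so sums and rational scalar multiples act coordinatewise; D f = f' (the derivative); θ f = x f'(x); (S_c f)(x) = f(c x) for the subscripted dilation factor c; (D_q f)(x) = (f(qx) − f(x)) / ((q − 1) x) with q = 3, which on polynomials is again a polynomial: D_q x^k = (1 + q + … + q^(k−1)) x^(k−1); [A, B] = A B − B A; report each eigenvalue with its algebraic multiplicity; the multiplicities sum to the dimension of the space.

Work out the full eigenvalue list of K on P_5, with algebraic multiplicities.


image of 1: 1
image of x: 4x
image of x^2: 11x^2 + 2
image of x^3: 30x^3 + 14x
image of x^4: 85x^4 + 68x^2
image of x^5: 248x^5 + 284x^3
the matrix is upper triangular; its diagonal is (1, 4, 11, 30, 85, 248)
for a triangular matrix the eigenvalues are the diagonal entries, with algebraic multiplicity their repetition count

λ = 1 (multiplicity 1), λ = 4 (multiplicity 1), λ = 11 (multiplicity 1), λ = 30 (multiplicity 1), λ = 85 (multiplicity 1), λ = 248 (multiplicity 1)


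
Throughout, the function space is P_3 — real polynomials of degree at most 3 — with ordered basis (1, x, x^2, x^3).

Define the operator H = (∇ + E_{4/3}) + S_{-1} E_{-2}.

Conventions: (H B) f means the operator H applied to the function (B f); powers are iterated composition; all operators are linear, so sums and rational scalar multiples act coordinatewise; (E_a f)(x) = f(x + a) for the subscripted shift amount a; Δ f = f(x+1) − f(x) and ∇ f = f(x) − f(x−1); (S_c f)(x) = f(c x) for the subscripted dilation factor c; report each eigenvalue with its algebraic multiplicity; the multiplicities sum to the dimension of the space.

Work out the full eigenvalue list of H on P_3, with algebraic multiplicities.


image of 1: 2
image of x: 1/3
image of x^2: 2x^2 + (26/3)x + 43/9
image of x^3: x^2 - (29/3)x - 125/27
the matrix is upper triangular; its diagonal is (2, 0, 2, 0)
for a triangular matrix the eigenvalues are the diagonal entries, with algebraic multiplicity their repetition count

λ = 0 (multiplicity 2), λ = 2 (multiplicity 2)


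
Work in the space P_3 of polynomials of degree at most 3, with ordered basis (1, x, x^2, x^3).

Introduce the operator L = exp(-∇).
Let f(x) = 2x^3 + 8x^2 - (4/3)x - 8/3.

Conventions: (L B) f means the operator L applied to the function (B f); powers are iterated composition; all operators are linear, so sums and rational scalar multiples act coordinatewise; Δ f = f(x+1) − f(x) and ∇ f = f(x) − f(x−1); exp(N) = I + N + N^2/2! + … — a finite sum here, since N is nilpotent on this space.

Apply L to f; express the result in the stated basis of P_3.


the result is g(x) = 2x^3 + 2x^2 - (16/3)x + 14/3

order-1 term: -6x^2 - 10x + 22/3
order-2 term: 6x + 2
order-3 term: -2
the series for exp(-∇) f terminates at order 3
exp(-∇) f = 2x^3 + 2x^2 - (16/3)x + 14/3


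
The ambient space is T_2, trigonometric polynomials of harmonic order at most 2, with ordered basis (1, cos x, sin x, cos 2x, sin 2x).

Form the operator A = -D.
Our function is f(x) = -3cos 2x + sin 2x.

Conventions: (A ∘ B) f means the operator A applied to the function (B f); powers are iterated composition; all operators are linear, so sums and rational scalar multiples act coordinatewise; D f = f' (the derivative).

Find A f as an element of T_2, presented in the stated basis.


D f = 2cos 2x + 6sin 2x
(-D) f = -2cos 2x - 6sin 2x

g(x) = -2cos 2x - 6sin 2x


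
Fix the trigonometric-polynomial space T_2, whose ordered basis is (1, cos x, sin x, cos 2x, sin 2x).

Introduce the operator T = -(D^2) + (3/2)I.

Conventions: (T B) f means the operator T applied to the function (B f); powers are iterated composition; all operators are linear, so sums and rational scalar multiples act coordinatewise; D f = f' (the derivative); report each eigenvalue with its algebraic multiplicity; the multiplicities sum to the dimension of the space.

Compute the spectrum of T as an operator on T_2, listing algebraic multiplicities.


image of 1: 3/2
image of cos x: (5/2)cos x
image of sin x: (5/2)sin x
image of cos 2x: (11/2)cos 2x
image of sin 2x: (11/2)sin 2x
the matrix is diagonal; its diagonal is (3/2, 5/2, 5/2, 11/2, 11/2)
for a triangular matrix the eigenvalues are the diagonal entries, with algebraic multiplicity their repetition count

λ = 3/2 (multiplicity 1), λ = 5/2 (multiplicity 2), λ = 11/2 (multiplicity 2)


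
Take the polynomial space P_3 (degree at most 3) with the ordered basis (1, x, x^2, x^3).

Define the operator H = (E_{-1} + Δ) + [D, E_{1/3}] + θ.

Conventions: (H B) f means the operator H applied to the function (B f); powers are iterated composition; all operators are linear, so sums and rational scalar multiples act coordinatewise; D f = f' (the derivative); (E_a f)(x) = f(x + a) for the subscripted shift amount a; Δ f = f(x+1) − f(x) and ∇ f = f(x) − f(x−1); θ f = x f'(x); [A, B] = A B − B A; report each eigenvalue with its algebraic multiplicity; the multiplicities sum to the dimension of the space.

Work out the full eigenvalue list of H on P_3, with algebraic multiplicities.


image of 1: 1
image of x: 2x
image of x^2: 3x^2 + 2
image of x^3: 4x^3 + 6x
the matrix is upper triangular; its diagonal is (1, 2, 3, 4)
for a triangular matrix the eigenvalues are the diagonal entries, with algebraic multiplicity their repetition count

λ = 1 (multiplicity 1), λ = 2 (multiplicity 1), λ = 3 (multiplicity 1), λ = 4 (multiplicity 1)


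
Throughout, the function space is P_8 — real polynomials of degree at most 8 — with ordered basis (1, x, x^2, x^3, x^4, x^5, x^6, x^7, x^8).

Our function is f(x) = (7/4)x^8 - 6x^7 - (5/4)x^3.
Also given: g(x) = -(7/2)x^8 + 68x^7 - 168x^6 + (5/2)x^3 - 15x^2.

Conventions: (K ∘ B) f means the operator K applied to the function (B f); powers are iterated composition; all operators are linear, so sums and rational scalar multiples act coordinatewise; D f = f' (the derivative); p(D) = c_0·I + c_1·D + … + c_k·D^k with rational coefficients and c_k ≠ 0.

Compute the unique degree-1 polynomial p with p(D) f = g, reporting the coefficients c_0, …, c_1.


D^0 f = (7/4)x^8 - 6x^7 - (5/4)x^3
D^1 f = 14x^7 - 42x^6 - (15/4)x^2
matching coefficients of g against c_0 f + c_1 Df + … from the top degree down determines the c_i
solution: c_0 = -2, c_1 = 4

c_0 = -2, c_1 = 4


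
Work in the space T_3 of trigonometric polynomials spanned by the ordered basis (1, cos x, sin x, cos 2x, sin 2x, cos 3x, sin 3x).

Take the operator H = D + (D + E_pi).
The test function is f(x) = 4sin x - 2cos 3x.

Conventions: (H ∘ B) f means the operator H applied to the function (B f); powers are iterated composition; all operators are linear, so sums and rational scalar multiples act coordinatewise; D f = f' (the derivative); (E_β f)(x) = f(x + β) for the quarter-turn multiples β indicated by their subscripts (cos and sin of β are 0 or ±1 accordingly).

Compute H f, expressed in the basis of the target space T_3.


the result is g(x) = 8cos x - 4sin x + 2cos 3x + 12sin 3x

D f = 4cos x + 6sin 3x
D f = 4cos x + 6sin 3x
E_pi f = -4sin x + 2cos 3x
(D + E_pi) f = 4cos x - 4sin x + 2cos 3x + 6sin 3x
(D + (D + E_pi)) f = 8cos x - 4sin x + 2cos 3x + 12sin 3x


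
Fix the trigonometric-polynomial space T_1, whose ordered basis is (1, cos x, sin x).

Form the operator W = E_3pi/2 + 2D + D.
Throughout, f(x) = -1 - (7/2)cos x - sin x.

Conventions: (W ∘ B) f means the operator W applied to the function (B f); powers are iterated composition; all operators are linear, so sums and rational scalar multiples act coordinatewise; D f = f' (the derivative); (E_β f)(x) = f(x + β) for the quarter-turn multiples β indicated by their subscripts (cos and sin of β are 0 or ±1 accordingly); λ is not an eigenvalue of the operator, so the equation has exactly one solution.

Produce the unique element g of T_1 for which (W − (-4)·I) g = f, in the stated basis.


the image equals g(x) = -1/5 - (3/5)cos x - (11/20)sin x

write g with unknown coordinates in the stated basis and equate coefficients in (W − (-4)·I) g = f
solving from the highest basis element down gives g = -1/5 - (3/5)cos x - (11/20)sin x
check: W g = -1/5 - (11/10)cos x + (6/5)sin x
so W g − (-4)·g = -1 - (7/2)cos x - sin x = f ✓


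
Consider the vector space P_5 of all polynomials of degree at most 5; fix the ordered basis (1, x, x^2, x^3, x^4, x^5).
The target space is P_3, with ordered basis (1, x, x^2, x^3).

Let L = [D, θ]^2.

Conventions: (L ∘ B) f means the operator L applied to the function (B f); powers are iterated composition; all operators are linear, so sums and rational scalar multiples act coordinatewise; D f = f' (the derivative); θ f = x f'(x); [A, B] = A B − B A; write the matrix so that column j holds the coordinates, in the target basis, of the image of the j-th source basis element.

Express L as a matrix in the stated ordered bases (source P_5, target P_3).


image of 1: 0
image of x: 0
image of x^2: 2
image of x^3: 6x
image of x^4: 12x^2
image of x^5: 20x^3
each image's coordinates form column j of the matrix

the matrix is [[0, 0, 2, 0, 0, 0]; [0, 0, 0, 6, 0, 0]; [0, 0, 0, 0, 12, 0]; [0, 0, 0, 0, 0, 20]] (rows listed top to bottom)


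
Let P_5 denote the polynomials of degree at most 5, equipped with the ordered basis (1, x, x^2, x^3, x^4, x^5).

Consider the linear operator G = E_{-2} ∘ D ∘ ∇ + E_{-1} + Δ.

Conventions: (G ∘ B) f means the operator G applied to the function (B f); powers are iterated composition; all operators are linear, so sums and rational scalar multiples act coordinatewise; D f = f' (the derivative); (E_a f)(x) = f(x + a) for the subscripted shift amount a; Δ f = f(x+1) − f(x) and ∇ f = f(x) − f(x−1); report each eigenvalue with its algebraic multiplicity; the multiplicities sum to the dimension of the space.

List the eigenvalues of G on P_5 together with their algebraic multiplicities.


λ = 1 (multiplicity 6)

image of 1: 1
image of x: x
image of x^2: x^2 + 4
image of x^3: x^3 + 12x - 15
image of x^4: x^4 + 24x^2 - 60x + 78
image of x^5: x^5 + 40x^3 - 150x^2 + 390x - 325
the matrix is upper triangular; its diagonal is (1, 1, 1, 1, 1, 1)
for a triangular matrix the eigenvalues are the diagonal entries, with algebraic multiplicity their repetition count


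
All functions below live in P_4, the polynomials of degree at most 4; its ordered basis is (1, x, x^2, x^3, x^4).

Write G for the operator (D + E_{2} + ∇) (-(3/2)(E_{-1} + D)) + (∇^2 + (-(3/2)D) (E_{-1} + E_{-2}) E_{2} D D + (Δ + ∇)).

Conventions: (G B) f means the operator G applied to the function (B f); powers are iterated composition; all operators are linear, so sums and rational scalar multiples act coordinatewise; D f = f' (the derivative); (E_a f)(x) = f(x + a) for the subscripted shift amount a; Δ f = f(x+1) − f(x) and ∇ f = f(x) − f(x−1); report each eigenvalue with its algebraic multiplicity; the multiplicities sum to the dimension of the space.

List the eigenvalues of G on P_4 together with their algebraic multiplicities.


image of 1: -3/2
image of x: -(3/2)x - 4
image of x^2: -(3/2)x^2 - 8x - 4
image of x^3: -(3/2)x^3 - 12x^2 - 12x - 52
image of x^4: -(3/2)x^4 - 16x^3 - 24x^2 - 208x - 49
the matrix is upper triangular; its diagonal is (-3/2, -3/2, -3/2, -3/2, -3/2)
for a triangular matrix the eigenvalues are the diagonal entries, with algebraic multiplicity their repetition count

λ = -3/2 (multiplicity 5)


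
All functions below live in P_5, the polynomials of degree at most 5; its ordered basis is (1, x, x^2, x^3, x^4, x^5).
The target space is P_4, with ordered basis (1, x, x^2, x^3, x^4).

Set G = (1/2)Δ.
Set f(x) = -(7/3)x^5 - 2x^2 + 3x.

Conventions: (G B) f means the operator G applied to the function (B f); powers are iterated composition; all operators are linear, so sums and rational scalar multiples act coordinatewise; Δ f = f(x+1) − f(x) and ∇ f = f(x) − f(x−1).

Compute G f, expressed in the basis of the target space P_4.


g(x) = -(35/6)x^4 - (35/3)x^3 - (35/3)x^2 - (47/6)x - 2/3

Δ f = -(35/3)x^4 - (70/3)x^3 - (70/3)x^2 - (47/3)x - 4/3
((1/2)Δ) f = -(35/6)x^4 - (35/3)x^3 - (35/3)x^2 - (47/6)x - 2/3


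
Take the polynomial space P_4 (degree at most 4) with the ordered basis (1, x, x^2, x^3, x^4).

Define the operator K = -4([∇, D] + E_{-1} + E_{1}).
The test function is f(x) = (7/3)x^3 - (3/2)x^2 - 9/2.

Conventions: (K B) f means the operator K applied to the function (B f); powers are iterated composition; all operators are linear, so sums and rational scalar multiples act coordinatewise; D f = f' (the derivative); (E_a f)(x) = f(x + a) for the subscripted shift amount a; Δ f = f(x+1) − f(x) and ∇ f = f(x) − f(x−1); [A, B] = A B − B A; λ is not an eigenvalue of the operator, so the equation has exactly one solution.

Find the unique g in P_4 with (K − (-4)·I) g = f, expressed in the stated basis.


the result is g(x) = -(7/12)x^3 + (3/8)x^2 + (7/2)x + 3/8

write g with unknown coordinates in the stated basis and equate coefficients in (K − (-4)·I) g = f
solving from the highest basis element down gives g = -(7/12)x^3 + (3/8)x^2 + (7/2)x + 3/8
check: K g = (14/3)x^3 - 3x^2 - 14x - 6
so K g − (-4)·g = (7/3)x^3 - (3/2)x^2 - 9/2 = f ✓


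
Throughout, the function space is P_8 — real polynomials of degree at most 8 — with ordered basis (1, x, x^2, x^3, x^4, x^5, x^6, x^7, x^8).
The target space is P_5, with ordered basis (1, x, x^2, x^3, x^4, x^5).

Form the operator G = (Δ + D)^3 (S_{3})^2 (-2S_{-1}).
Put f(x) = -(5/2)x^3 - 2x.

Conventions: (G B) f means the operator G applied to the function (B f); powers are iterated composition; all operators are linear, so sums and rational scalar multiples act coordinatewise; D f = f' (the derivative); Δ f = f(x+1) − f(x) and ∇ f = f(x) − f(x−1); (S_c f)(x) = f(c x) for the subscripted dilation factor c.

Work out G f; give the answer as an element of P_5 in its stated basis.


g(x) = -174960

S_{-1} f = (5/2)x^3 + 2x
(-2S_{-1}) f = -5x^3 - 4x
S_{3} (-2S_{-1}) f = -135x^3 - 12x
S_{3} S_{3} (-2S_{-1}) f = -3645x^3 - 36x
Δ (S_{3})^2 (-2S_{-1}) f = -10935x^2 - 10935x - 3681
D (S_{3})^2 (-2S_{-1}) f = -10935x^2 - 36
(Δ + D) (S_{3})^2 (-2S_{-1}) f = -21870x^2 - 10935x - 3717
Δ (Δ + D) (S_{3})^2 (-2S_{-1}) f = -43740x - 32805
D (Δ + D) (S_{3})^2 (-2S_{-1}) f = -43740x - 10935
(Δ + D) (Δ + D) (S_{3})^2 (-2S_{-1}) f = -87480x - 43740
Δ (Δ + D) (Δ + D) (S_{3})^2 (-2S_{-1}) f = -87480
D (Δ + D) (Δ + D) (S_{3})^2 (-2S_{-1}) f = -87480
(Δ + D) (Δ + D) (Δ + D) (S_{3})^2 (-2S_{-1}) f = -174960
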